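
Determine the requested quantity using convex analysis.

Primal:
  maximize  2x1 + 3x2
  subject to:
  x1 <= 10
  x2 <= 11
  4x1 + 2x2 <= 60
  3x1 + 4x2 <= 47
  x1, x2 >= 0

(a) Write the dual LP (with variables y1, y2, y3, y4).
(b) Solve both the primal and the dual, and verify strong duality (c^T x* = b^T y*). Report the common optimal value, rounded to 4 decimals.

The standard primal-dual pair for 'max c^T x s.t. A x <= b, x >= 0' is:
  Dual:  min b^T y  s.t.  A^T y >= c,  y >= 0.

So the dual LP is:
  minimize  10y1 + 11y2 + 60y3 + 47y4
  subject to:
    y1 + 4y3 + 3y4 >= 2
    y2 + 2y3 + 4y4 >= 3
    y1, y2, y3, y4 >= 0

Solving the primal: x* = (1, 11).
  primal value c^T x* = 35.
Solving the dual: y* = (0, 0.3333, 0, 0.6667).
  dual value b^T y* = 35.
Strong duality: c^T x* = b^T y*. Confirmed.

35


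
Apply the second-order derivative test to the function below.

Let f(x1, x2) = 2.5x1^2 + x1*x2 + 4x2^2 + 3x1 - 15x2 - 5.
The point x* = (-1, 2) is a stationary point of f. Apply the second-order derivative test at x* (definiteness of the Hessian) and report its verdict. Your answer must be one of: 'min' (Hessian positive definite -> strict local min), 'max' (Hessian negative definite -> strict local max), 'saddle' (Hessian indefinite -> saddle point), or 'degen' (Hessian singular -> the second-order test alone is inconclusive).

Compute the Hessian H = grad^2 f:
  H = [[5, 1], [1, 8]]
Verify stationarity: grad f(x*) = H x* + g = (0, 0).
Eigenvalues of H: 4.6972, 8.3028.
Both eigenvalues > 0, so H is positive definite -> x* is a strict local min.

min


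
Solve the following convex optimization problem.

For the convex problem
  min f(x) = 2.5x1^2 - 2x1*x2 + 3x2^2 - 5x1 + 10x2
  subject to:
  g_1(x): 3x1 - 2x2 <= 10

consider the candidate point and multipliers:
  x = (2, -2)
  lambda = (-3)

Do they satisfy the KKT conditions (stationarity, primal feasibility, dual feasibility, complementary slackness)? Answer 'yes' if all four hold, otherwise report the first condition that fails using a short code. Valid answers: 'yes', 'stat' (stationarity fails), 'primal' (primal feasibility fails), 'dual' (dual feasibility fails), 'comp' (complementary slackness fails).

Gradient of f: grad f(x) = Q x + c = (9, -6)
Constraint values g_i(x) = a_i^T x - b_i:
  g_1((2, -2)) = 0
Stationarity residual: grad f(x) + sum_i lambda_i a_i = (0, 0)
  -> stationarity OK
Primal feasibility (all g_i <= 0): OK
Dual feasibility (all lambda_i >= 0): FAILS
Complementary slackness (lambda_i * g_i(x) = 0 for all i): OK

Verdict: the first failing condition is dual_feasibility -> dual.

dual


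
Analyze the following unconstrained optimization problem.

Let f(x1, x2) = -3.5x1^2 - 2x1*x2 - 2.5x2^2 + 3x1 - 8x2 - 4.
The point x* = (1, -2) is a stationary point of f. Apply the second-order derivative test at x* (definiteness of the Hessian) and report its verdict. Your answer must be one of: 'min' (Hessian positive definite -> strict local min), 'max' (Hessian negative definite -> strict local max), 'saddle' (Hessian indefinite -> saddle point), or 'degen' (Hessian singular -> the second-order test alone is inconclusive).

Compute the Hessian H = grad^2 f:
  H = [[-7, -2], [-2, -5]]
Verify stationarity: grad f(x*) = H x* + g = (0, 0).
Eigenvalues of H: -8.2361, -3.7639.
Both eigenvalues < 0, so H is negative definite -> x* is a strict local max.

max


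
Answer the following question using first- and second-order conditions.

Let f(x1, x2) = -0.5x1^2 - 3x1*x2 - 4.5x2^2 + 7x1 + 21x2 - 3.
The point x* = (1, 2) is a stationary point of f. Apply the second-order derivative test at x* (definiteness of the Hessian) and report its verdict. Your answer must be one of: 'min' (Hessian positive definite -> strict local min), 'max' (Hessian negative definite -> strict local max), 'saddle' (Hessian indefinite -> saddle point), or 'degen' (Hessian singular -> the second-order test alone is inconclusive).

Compute the Hessian H = grad^2 f:
  H = [[-1, -3], [-3, -9]]
Verify stationarity: grad f(x*) = H x* + g = (0, 0).
Eigenvalues of H: -10, 0.
H has a zero eigenvalue (singular; negative semidefinite but not definite), so H is neither positive definite, negative definite, nor indefinite. The second-order test alone is inconclusive -> degen.
(Indeed, f is constant along the null direction of H through x*, so x* is not a strict local extremum.)

degen


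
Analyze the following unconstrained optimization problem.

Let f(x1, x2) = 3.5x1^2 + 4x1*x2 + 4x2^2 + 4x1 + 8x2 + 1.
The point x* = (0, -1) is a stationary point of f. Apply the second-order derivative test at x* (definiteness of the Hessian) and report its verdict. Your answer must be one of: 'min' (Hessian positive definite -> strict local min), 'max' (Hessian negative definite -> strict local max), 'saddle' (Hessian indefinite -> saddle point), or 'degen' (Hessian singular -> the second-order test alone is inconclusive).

Compute the Hessian H = grad^2 f:
  H = [[7, 4], [4, 8]]
Verify stationarity: grad f(x*) = H x* + g = (0, 0).
Eigenvalues of H: 3.4689, 11.5311.
Both eigenvalues > 0, so H is positive definite -> x* is a strict local min.

min


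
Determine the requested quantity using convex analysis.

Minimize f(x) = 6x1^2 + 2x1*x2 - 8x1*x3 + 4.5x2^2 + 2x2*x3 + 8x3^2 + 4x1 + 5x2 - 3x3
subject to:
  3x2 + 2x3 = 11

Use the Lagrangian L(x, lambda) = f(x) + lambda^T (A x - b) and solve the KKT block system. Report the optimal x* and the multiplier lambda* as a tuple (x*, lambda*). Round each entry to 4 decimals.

Form the Lagrangian:
  L(x, lambda) = (1/2) x^T Q x + c^T x + lambda^T (A x - b)
Stationarity (grad_x L = 0): Q x + c + A^T lambda = 0.
Primal feasibility: A x = b.

This gives the KKT block system:
  [ Q   A^T ] [ x     ]   [-c ]
  [ A    0  ] [ lambda ] = [ b ]

Solving the linear system:
  x*      = (-0.0037, 2.8603, 1.2096)
  lambda* = (-11.0515)
  f(x*)   = 66.1121

x* = (-0.0037, 2.8603, 1.2096), lambda* = (-11.0515)


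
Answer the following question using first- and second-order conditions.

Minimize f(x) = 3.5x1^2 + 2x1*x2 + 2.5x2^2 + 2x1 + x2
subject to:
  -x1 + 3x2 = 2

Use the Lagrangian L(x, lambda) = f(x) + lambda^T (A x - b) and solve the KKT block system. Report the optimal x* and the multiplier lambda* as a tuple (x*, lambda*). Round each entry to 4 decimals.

Form the Lagrangian:
  L(x, lambda) = (1/2) x^T Q x + c^T x + lambda^T (A x - b)
Stationarity (grad_x L = 0): Q x + c + A^T lambda = 0.
Primal feasibility: A x = b.

This gives the KKT block system:
  [ Q   A^T ] [ x     ]   [-c ]
  [ A    0  ] [ lambda ] = [ b ]

Solving the linear system:
  x*      = (-0.5375, 0.4875)
  lambda* = (-0.7875)
  f(x*)   = 0.4938

x* = (-0.5375, 0.4875), lambda* = (-0.7875)


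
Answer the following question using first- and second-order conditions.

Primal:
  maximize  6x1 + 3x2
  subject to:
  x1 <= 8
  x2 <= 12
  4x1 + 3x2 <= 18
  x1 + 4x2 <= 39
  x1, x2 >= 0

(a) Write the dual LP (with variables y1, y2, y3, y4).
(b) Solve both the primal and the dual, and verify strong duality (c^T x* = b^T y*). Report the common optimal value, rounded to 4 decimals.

The standard primal-dual pair for 'max c^T x s.t. A x <= b, x >= 0' is:
  Dual:  min b^T y  s.t.  A^T y >= c,  y >= 0.

So the dual LP is:
  minimize  8y1 + 12y2 + 18y3 + 39y4
  subject to:
    y1 + 4y3 + y4 >= 6
    y2 + 3y3 + 4y4 >= 3
    y1, y2, y3, y4 >= 0

Solving the primal: x* = (4.5, 0).
  primal value c^T x* = 27.
Solving the dual: y* = (0, 0, 1.5, 0).
  dual value b^T y* = 27.
Strong duality: c^T x* = b^T y*. Confirmed.

27


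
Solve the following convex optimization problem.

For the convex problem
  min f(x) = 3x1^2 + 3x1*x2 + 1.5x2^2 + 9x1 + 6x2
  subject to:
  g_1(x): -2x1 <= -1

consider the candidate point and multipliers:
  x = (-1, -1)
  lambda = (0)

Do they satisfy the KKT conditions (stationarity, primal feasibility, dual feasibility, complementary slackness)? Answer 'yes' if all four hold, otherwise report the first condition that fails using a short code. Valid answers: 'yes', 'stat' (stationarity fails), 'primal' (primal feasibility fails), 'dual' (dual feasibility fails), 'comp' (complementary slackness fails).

Gradient of f: grad f(x) = Q x + c = (0, 0)
Constraint values g_i(x) = a_i^T x - b_i:
  g_1((-1, -1)) = 3
Stationarity residual: grad f(x) + sum_i lambda_i a_i = (0, 0)
  -> stationarity OK
Primal feasibility (all g_i <= 0): FAILS
Dual feasibility (all lambda_i >= 0): OK
Complementary slackness (lambda_i * g_i(x) = 0 for all i): OK

Verdict: the first failing condition is primal_feasibility -> primal.

primal


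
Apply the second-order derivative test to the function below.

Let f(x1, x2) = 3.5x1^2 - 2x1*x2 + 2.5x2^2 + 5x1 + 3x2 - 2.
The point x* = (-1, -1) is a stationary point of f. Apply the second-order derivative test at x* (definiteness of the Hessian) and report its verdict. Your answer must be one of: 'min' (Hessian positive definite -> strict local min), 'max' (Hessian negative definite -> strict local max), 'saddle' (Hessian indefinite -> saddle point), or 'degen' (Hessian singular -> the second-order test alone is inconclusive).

Compute the Hessian H = grad^2 f:
  H = [[7, -2], [-2, 5]]
Verify stationarity: grad f(x*) = H x* + g = (0, 0).
Eigenvalues of H: 3.7639, 8.2361.
Both eigenvalues > 0, so H is positive definite -> x* is a strict local min.

min


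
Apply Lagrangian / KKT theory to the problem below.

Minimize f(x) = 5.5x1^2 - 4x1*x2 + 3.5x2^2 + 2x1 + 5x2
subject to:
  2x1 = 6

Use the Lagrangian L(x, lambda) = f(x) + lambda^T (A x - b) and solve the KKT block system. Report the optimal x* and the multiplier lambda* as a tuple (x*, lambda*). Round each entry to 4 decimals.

Form the Lagrangian:
  L(x, lambda) = (1/2) x^T Q x + c^T x + lambda^T (A x - b)
Stationarity (grad_x L = 0): Q x + c + A^T lambda = 0.
Primal feasibility: A x = b.

This gives the KKT block system:
  [ Q   A^T ] [ x     ]   [-c ]
  [ A    0  ] [ lambda ] = [ b ]

Solving the linear system:
  x*      = (3, 1)
  lambda* = (-15.5)
  f(x*)   = 52

x* = (3, 1), lambda* = (-15.5)


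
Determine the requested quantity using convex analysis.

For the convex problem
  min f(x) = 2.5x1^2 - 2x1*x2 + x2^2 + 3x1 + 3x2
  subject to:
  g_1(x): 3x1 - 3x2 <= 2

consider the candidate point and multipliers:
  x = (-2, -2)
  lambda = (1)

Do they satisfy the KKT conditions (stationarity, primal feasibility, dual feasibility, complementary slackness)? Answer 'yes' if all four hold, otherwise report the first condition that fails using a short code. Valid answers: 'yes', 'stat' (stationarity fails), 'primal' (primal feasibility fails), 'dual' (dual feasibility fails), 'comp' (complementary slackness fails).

Gradient of f: grad f(x) = Q x + c = (-3, 3)
Constraint values g_i(x) = a_i^T x - b_i:
  g_1((-2, -2)) = -2
Stationarity residual: grad f(x) + sum_i lambda_i a_i = (0, 0)
  -> stationarity OK
Primal feasibility (all g_i <= 0): OK
Dual feasibility (all lambda_i >= 0): OK
Complementary slackness (lambda_i * g_i(x) = 0 for all i): FAILS

Verdict: the first failing condition is complementary_slackness -> comp.

comp


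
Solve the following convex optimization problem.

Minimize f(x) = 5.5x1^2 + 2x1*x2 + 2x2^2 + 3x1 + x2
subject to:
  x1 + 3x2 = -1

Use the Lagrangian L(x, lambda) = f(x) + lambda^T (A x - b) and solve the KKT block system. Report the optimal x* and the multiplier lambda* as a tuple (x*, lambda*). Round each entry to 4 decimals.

Form the Lagrangian:
  L(x, lambda) = (1/2) x^T Q x + c^T x + lambda^T (A x - b)
Stationarity (grad_x L = 0): Q x + c + A^T lambda = 0.
Primal feasibility: A x = b.

This gives the KKT block system:
  [ Q   A^T ] [ x     ]   [-c ]
  [ A    0  ] [ lambda ] = [ b ]

Solving the linear system:
  x*      = (-0.2418, -0.2527)
  lambda* = (0.1648)
  f(x*)   = -0.4066

x* = (-0.2418, -0.2527), lambda* = (0.1648)


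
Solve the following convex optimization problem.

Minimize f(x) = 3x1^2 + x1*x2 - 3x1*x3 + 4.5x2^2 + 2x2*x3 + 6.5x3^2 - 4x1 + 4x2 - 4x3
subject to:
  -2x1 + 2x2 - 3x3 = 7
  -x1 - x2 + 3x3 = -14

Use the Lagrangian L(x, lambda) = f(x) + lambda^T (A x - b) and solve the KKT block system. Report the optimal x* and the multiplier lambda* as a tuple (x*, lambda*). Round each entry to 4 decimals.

Form the Lagrangian:
  L(x, lambda) = (1/2) x^T Q x + c^T x + lambda^T (A x - b)
Stationarity (grad_x L = 0): Q x + c + A^T lambda = 0.
Primal feasibility: A x = b.

This gives the KKT block system:
  [ Q   A^T ] [ x     ]   [-c ]
  [ A    0  ] [ lambda ] = [ b ]

Solving the linear system:
  x*      = (2.855, 1.5649, -3.1934)
  lambda* = (2.4306, 19.4136)
  f(x*)   = 131.1947

x* = (2.855, 1.5649, -3.1934), lambda* = (2.4306, 19.4136)


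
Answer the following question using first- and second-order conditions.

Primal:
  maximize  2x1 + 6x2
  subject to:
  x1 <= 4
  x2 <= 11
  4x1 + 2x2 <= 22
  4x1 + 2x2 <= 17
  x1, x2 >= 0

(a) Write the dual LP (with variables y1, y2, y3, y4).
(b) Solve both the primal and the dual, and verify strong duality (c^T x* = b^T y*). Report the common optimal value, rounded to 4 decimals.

The standard primal-dual pair for 'max c^T x s.t. A x <= b, x >= 0' is:
  Dual:  min b^T y  s.t.  A^T y >= c,  y >= 0.

So the dual LP is:
  minimize  4y1 + 11y2 + 22y3 + 17y4
  subject to:
    y1 + 4y3 + 4y4 >= 2
    y2 + 2y3 + 2y4 >= 6
    y1, y2, y3, y4 >= 0

Solving the primal: x* = (0, 8.5).
  primal value c^T x* = 51.
Solving the dual: y* = (0, 0, 0, 3).
  dual value b^T y* = 51.
Strong duality: c^T x* = b^T y*. Confirmed.

51


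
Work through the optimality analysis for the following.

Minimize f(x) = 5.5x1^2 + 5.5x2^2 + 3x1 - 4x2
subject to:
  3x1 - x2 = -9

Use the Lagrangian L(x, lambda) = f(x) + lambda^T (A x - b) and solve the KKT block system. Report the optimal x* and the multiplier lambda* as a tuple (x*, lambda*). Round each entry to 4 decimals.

Form the Lagrangian:
  L(x, lambda) = (1/2) x^T Q x + c^T x + lambda^T (A x - b)
Stationarity (grad_x L = 0): Q x + c + A^T lambda = 0.
Primal feasibility: A x = b.

This gives the KKT block system:
  [ Q   A^T ] [ x     ]   [-c ]
  [ A    0  ] [ lambda ] = [ b ]

Solving the linear system:
  x*      = (-2.6182, 1.1455)
  lambda* = (8.6)
  f(x*)   = 32.4818

x* = (-2.6182, 1.1455), lambda* = (8.6)


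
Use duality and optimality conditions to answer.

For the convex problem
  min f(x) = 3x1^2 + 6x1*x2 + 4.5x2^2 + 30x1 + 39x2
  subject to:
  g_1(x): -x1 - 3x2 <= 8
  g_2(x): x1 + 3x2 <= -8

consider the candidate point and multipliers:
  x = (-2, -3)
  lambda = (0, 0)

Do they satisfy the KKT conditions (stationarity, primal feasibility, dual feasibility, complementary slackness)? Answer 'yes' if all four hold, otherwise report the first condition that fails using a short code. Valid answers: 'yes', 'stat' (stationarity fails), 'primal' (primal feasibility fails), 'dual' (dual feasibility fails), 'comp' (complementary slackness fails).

Gradient of f: grad f(x) = Q x + c = (0, 0)
Constraint values g_i(x) = a_i^T x - b_i:
  g_1((-2, -3)) = 3
  g_2((-2, -3)) = -3
Stationarity residual: grad f(x) + sum_i lambda_i a_i = (0, 0)
  -> stationarity OK
Primal feasibility (all g_i <= 0): FAILS
Dual feasibility (all lambda_i >= 0): OK
Complementary slackness (lambda_i * g_i(x) = 0 for all i): OK

Verdict: the first failing condition is primal_feasibility -> primal.

primal


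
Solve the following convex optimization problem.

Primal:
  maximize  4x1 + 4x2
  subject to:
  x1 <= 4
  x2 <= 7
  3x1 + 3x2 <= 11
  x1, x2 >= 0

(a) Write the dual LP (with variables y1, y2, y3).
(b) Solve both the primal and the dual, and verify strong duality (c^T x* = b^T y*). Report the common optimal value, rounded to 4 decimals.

The standard primal-dual pair for 'max c^T x s.t. A x <= b, x >= 0' is:
  Dual:  min b^T y  s.t.  A^T y >= c,  y >= 0.

So the dual LP is:
  minimize  4y1 + 7y2 + 11y3
  subject to:
    y1 + 3y3 >= 4
    y2 + 3y3 >= 4
    y1, y2, y3 >= 0

Solving the primal: x* = (3.6667, 0).
  primal value c^T x* = 14.6667.
Solving the dual: y* = (0, 0, 1.3333).
  dual value b^T y* = 14.6667.
Strong duality: c^T x* = b^T y*. Confirmed.

14.6667


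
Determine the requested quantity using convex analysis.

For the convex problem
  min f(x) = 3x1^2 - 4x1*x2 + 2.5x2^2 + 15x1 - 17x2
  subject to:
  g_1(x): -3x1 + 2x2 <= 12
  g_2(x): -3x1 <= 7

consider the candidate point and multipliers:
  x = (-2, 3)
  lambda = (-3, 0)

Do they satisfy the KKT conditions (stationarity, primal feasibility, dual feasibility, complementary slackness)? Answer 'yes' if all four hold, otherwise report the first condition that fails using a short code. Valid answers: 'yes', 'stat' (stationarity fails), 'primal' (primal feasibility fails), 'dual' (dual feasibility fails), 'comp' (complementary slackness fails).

Gradient of f: grad f(x) = Q x + c = (-9, 6)
Constraint values g_i(x) = a_i^T x - b_i:
  g_1((-2, 3)) = 0
  g_2((-2, 3)) = -1
Stationarity residual: grad f(x) + sum_i lambda_i a_i = (0, 0)
  -> stationarity OK
Primal feasibility (all g_i <= 0): OK
Dual feasibility (all lambda_i >= 0): FAILS
Complementary slackness (lambda_i * g_i(x) = 0 for all i): OK

Verdict: the first failing condition is dual_feasibility -> dual.

dual


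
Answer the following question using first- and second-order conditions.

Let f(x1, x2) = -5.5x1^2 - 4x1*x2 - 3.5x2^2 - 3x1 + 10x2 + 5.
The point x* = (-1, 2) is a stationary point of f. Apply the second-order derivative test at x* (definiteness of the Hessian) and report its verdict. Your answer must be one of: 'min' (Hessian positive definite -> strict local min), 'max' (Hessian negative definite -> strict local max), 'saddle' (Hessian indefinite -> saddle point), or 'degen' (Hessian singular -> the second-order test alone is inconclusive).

Compute the Hessian H = grad^2 f:
  H = [[-11, -4], [-4, -7]]
Verify stationarity: grad f(x*) = H x* + g = (0, 0).
Eigenvalues of H: -13.4721, -4.5279.
Both eigenvalues < 0, so H is negative definite -> x* is a strict local max.

max


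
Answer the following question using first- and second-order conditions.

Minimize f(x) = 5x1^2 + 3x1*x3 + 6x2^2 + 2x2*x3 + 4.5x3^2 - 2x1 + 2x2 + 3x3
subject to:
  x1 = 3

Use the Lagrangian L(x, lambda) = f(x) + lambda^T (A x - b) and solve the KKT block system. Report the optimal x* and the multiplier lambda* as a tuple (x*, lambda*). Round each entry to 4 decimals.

Form the Lagrangian:
  L(x, lambda) = (1/2) x^T Q x + c^T x + lambda^T (A x - b)
Stationarity (grad_x L = 0): Q x + c + A^T lambda = 0.
Primal feasibility: A x = b.

This gives the KKT block system:
  [ Q   A^T ] [ x     ]   [-c ]
  [ A    0  ] [ lambda ] = [ b ]

Solving the linear system:
  x*      = (3, 0.0577, -1.3462)
  lambda* = (-23.9615)
  f(x*)   = 30.9808

x* = (3, 0.0577, -1.3462), lambda* = (-23.9615)


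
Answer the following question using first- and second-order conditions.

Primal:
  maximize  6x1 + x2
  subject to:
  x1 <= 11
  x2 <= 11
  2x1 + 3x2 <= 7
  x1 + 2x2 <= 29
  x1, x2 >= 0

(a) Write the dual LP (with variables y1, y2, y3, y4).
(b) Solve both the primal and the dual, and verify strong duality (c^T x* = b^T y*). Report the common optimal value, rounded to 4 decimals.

The standard primal-dual pair for 'max c^T x s.t. A x <= b, x >= 0' is:
  Dual:  min b^T y  s.t.  A^T y >= c,  y >= 0.

So the dual LP is:
  minimize  11y1 + 11y2 + 7y3 + 29y4
  subject to:
    y1 + 2y3 + y4 >= 6
    y2 + 3y3 + 2y4 >= 1
    y1, y2, y3, y4 >= 0

Solving the primal: x* = (3.5, 0).
  primal value c^T x* = 21.
Solving the dual: y* = (0, 0, 3, 0).
  dual value b^T y* = 21.
Strong duality: c^T x* = b^T y*. Confirmed.

21


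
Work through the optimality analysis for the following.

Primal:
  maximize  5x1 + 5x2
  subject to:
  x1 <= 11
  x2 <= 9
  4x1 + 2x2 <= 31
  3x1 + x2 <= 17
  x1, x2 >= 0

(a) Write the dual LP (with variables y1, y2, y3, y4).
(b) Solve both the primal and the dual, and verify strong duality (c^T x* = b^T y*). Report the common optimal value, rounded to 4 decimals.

The standard primal-dual pair for 'max c^T x s.t. A x <= b, x >= 0' is:
  Dual:  min b^T y  s.t.  A^T y >= c,  y >= 0.

So the dual LP is:
  minimize  11y1 + 9y2 + 31y3 + 17y4
  subject to:
    y1 + 4y3 + 3y4 >= 5
    y2 + 2y3 + y4 >= 5
    y1, y2, y3, y4 >= 0

Solving the primal: x* = (2.6667, 9).
  primal value c^T x* = 58.3333.
Solving the dual: y* = (0, 3.3333, 0, 1.6667).
  dual value b^T y* = 58.3333.
Strong duality: c^T x* = b^T y*. Confirmed.

58.3333


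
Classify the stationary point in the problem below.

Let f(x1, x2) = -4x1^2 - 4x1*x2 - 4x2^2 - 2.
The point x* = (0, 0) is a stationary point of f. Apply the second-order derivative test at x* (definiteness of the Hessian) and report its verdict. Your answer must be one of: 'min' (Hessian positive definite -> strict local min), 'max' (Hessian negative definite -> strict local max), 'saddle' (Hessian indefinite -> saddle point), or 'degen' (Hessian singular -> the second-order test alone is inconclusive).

Compute the Hessian H = grad^2 f:
  H = [[-8, -4], [-4, -8]]
Verify stationarity: grad f(x*) = H x* + g = (0, 0).
Eigenvalues of H: -12, -4.
Both eigenvalues < 0, so H is negative definite -> x* is a strict local max.

max


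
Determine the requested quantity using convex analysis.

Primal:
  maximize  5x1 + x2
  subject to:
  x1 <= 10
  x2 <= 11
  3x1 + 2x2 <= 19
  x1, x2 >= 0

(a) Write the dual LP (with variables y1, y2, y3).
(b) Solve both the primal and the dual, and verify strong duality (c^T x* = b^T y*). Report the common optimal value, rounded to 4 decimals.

The standard primal-dual pair for 'max c^T x s.t. A x <= b, x >= 0' is:
  Dual:  min b^T y  s.t.  A^T y >= c,  y >= 0.

So the dual LP is:
  minimize  10y1 + 11y2 + 19y3
  subject to:
    y1 + 3y3 >= 5
    y2 + 2y3 >= 1
    y1, y2, y3 >= 0

Solving the primal: x* = (6.3333, 0).
  primal value c^T x* = 31.6667.
Solving the dual: y* = (0, 0, 1.6667).
  dual value b^T y* = 31.6667.
Strong duality: c^T x* = b^T y*. Confirmed.

31.6667


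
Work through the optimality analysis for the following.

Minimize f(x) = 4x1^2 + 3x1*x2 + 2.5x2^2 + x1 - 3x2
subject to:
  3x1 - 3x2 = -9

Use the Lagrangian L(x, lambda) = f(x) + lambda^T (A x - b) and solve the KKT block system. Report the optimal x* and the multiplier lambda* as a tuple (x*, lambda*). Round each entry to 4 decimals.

Form the Lagrangian:
  L(x, lambda) = (1/2) x^T Q x + c^T x + lambda^T (A x - b)
Stationarity (grad_x L = 0): Q x + c + A^T lambda = 0.
Primal feasibility: A x = b.

This gives the KKT block system:
  [ Q   A^T ] [ x     ]   [-c ]
  [ A    0  ] [ lambda ] = [ b ]

Solving the linear system:
  x*      = (-1.1579, 1.8421)
  lambda* = (0.9123)
  f(x*)   = 0.7632

x* = (-1.1579, 1.8421), lambda* = (0.9123)


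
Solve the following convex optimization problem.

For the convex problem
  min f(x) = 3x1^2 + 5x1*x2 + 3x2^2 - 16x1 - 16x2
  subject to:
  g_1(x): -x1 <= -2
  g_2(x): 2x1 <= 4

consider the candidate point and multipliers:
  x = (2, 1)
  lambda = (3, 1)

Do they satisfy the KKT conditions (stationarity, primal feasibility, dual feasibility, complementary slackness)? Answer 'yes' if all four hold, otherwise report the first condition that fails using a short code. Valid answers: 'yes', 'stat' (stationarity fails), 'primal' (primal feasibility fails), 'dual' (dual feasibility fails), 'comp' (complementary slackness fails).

Gradient of f: grad f(x) = Q x + c = (1, 0)
Constraint values g_i(x) = a_i^T x - b_i:
  g_1((2, 1)) = 0
  g_2((2, 1)) = 0
Stationarity residual: grad f(x) + sum_i lambda_i a_i = (0, 0)
  -> stationarity OK
Primal feasibility (all g_i <= 0): OK
Dual feasibility (all lambda_i >= 0): OK
Complementary slackness (lambda_i * g_i(x) = 0 for all i): OK

Verdict: yes, KKT holds.

yes


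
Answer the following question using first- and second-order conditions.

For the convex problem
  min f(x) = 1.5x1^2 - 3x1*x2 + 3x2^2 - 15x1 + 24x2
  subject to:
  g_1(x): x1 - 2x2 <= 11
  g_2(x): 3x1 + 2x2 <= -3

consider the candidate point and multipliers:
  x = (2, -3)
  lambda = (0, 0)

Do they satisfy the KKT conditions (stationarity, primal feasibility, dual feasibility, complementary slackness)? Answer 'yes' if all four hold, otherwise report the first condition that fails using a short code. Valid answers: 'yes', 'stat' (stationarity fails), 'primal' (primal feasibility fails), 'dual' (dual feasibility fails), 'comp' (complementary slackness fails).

Gradient of f: grad f(x) = Q x + c = (0, 0)
Constraint values g_i(x) = a_i^T x - b_i:
  g_1((2, -3)) = -3
  g_2((2, -3)) = 3
Stationarity residual: grad f(x) + sum_i lambda_i a_i = (0, 0)
  -> stationarity OK
Primal feasibility (all g_i <= 0): FAILS
Dual feasibility (all lambda_i >= 0): OK
Complementary slackness (lambda_i * g_i(x) = 0 for all i): OK

Verdict: the first failing condition is primal_feasibility -> primal.

primal


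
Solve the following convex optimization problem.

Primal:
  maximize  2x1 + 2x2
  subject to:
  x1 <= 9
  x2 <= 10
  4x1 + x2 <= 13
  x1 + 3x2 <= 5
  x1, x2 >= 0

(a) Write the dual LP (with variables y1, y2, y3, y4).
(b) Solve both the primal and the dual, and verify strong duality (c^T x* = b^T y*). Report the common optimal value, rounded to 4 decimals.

The standard primal-dual pair for 'max c^T x s.t. A x <= b, x >= 0' is:
  Dual:  min b^T y  s.t.  A^T y >= c,  y >= 0.

So the dual LP is:
  minimize  9y1 + 10y2 + 13y3 + 5y4
  subject to:
    y1 + 4y3 + y4 >= 2
    y2 + y3 + 3y4 >= 2
    y1, y2, y3, y4 >= 0

Solving the primal: x* = (3.0909, 0.6364).
  primal value c^T x* = 7.4545.
Solving the dual: y* = (0, 0, 0.3636, 0.5455).
  dual value b^T y* = 7.4545.
Strong duality: c^T x* = b^T y*. Confirmed.

7.4545


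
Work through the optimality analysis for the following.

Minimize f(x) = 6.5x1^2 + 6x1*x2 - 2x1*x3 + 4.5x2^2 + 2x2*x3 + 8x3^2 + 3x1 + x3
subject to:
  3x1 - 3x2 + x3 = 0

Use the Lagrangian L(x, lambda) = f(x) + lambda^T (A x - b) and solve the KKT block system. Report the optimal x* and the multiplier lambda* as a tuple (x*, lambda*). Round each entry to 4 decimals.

Form the Lagrangian:
  L(x, lambda) = (1/2) x^T Q x + c^T x + lambda^T (A x - b)
Stationarity (grad_x L = 0): Q x + c + A^T lambda = 0.
Primal feasibility: A x = b.

This gives the KKT block system:
  [ Q   A^T ] [ x     ]   [-c ]
  [ A    0  ] [ lambda ] = [ b ]

Solving the linear system:
  x*      = (-0.0836, -0.0942, -0.0318)
  lambda* = (-0.4708)
  f(x*)   = -0.1412

x* = (-0.0836, -0.0942, -0.0318), lambda* = (-0.4708)


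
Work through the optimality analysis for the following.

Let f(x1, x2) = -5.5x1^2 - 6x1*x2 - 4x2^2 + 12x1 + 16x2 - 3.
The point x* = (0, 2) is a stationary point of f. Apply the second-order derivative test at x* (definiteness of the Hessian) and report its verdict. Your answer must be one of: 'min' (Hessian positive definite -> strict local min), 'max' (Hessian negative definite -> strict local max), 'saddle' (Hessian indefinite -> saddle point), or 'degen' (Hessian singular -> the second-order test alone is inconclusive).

Compute the Hessian H = grad^2 f:
  H = [[-11, -6], [-6, -8]]
Verify stationarity: grad f(x*) = H x* + g = (0, 0).
Eigenvalues of H: -15.6847, -3.3153.
Both eigenvalues < 0, so H is negative definite -> x* is a strict local max.

max


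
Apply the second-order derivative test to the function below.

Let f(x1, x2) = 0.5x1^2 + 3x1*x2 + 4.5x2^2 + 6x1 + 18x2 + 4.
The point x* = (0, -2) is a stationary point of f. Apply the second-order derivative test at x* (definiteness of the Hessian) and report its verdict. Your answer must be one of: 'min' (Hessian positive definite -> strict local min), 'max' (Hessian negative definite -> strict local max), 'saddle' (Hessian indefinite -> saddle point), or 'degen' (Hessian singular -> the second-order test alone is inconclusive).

Compute the Hessian H = grad^2 f:
  H = [[1, 3], [3, 9]]
Verify stationarity: grad f(x*) = H x* + g = (0, 0).
Eigenvalues of H: 0, 10.
H has a zero eigenvalue (singular; positive semidefinite but not definite), so H is neither positive definite, negative definite, nor indefinite. The second-order test alone is inconclusive -> degen.
(Indeed, f is constant along the null direction of H through x*, so x* is not a strict local extremum.)

degen


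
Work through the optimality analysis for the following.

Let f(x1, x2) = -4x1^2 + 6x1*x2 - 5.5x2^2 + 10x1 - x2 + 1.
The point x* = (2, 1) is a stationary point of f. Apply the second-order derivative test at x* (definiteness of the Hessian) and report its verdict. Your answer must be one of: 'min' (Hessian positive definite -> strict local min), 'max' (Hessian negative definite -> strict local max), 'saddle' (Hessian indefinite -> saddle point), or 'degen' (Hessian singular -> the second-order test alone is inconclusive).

Compute the Hessian H = grad^2 f:
  H = [[-8, 6], [6, -11]]
Verify stationarity: grad f(x*) = H x* + g = (0, 0).
Eigenvalues of H: -15.6847, -3.3153.
Both eigenvalues < 0, so H is negative definite -> x* is a strict local max.

max


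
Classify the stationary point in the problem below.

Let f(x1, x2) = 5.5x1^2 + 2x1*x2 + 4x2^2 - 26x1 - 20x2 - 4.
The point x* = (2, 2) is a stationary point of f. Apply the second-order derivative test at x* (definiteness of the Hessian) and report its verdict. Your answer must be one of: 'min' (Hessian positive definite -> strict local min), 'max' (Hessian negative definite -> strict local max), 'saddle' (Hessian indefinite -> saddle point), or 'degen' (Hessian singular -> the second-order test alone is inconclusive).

Compute the Hessian H = grad^2 f:
  H = [[11, 2], [2, 8]]
Verify stationarity: grad f(x*) = H x* + g = (0, 0).
Eigenvalues of H: 7, 12.
Both eigenvalues > 0, so H is positive definite -> x* is a strict local min.

min


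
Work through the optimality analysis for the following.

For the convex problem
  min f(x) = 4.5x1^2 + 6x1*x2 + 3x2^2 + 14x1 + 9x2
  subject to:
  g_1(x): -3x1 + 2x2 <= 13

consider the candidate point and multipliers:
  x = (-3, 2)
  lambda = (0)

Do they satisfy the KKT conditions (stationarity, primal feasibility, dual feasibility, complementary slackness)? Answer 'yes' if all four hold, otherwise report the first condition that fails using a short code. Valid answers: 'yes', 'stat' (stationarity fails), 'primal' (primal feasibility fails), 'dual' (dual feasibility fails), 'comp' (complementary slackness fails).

Gradient of f: grad f(x) = Q x + c = (-1, 3)
Constraint values g_i(x) = a_i^T x - b_i:
  g_1((-3, 2)) = 0
Stationarity residual: grad f(x) + sum_i lambda_i a_i = (-1, 3)
  -> stationarity FAILS
Primal feasibility (all g_i <= 0): OK
Dual feasibility (all lambda_i >= 0): OK
Complementary slackness (lambda_i * g_i(x) = 0 for all i): OK

Verdict: the first failing condition is stationarity -> stat.

stat


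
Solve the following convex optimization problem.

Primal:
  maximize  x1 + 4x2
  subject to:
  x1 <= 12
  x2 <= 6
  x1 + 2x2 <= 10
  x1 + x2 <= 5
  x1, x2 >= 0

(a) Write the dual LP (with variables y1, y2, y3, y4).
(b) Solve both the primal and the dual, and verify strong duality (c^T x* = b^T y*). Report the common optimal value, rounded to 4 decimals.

The standard primal-dual pair for 'max c^T x s.t. A x <= b, x >= 0' is:
  Dual:  min b^T y  s.t.  A^T y >= c,  y >= 0.

So the dual LP is:
  minimize  12y1 + 6y2 + 10y3 + 5y4
  subject to:
    y1 + y3 + y4 >= 1
    y2 + 2y3 + y4 >= 4
    y1, y2, y3, y4 >= 0

Solving the primal: x* = (0, 5).
  primal value c^T x* = 20.
Solving the dual: y* = (0, 0, 0, 4).
  dual value b^T y* = 20.
Strong duality: c^T x* = b^T y*. Confirmed.

20


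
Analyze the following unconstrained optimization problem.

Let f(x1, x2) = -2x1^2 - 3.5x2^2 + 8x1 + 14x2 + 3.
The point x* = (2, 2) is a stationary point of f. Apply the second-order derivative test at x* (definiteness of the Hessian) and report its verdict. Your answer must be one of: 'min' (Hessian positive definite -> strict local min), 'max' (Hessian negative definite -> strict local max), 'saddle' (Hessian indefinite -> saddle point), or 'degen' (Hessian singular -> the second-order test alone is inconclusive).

Compute the Hessian H = grad^2 f:
  H = [[-4, 0], [0, -7]]
Verify stationarity: grad f(x*) = H x* + g = (0, 0).
Eigenvalues of H: -7, -4.
Both eigenvalues < 0, so H is negative definite -> x* is a strict local max.

max


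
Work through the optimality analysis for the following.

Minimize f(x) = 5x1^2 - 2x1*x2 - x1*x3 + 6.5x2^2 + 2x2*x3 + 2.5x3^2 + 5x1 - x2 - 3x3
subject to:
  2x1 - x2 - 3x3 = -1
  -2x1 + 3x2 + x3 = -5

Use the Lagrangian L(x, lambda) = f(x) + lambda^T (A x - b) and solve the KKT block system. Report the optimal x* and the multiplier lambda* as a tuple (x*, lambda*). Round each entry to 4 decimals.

Form the Lagrangian:
  L(x, lambda) = (1/2) x^T Q x + c^T x + lambda^T (A x - b)
Stationarity (grad_x L = 0): Q x + c + A^T lambda = 0.
Primal feasibility: A x = b.

This gives the KKT block system:
  [ Q   A^T ] [ x     ]   [-c ]
  [ A    0  ] [ lambda ] = [ b ]

Solving the linear system:
  x*      = (0.44, -1.78, 1.22)
  lambda* = (2.485, 8.355)
  f(x*)   = 22.29

x* = (0.44, -1.78, 1.22), lambda* = (2.485, 8.355)


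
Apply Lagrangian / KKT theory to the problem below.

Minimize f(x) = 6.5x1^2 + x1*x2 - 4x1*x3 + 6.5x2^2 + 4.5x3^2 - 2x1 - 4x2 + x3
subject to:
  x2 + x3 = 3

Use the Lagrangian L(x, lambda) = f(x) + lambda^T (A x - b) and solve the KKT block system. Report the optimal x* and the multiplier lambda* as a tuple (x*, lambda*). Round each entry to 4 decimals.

Form the Lagrangian:
  L(x, lambda) = (1/2) x^T Q x + c^T x + lambda^T (A x - b)
Stationarity (grad_x L = 0): Q x + c + A^T lambda = 0.
Primal feasibility: A x = b.

This gives the KKT block system:
  [ Q   A^T ] [ x     ]   [-c ]
  [ A    0  ] [ lambda ] = [ b ]

Solving the linear system:
  x*      = (0.567, 1.3257, 1.6743)
  lambda* = (-13.8008)
  f(x*)   = 18.3199

x* = (0.567, 1.3257, 1.6743), lambda* = (-13.8008)


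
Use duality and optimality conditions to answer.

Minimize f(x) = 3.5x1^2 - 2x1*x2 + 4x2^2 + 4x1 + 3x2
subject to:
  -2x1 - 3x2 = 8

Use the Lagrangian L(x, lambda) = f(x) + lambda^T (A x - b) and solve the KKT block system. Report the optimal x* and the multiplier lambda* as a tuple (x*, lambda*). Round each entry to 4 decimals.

Form the Lagrangian:
  L(x, lambda) = (1/2) x^T Q x + c^T x + lambda^T (A x - b)
Stationarity (grad_x L = 0): Q x + c + A^T lambda = 0.
Primal feasibility: A x = b.

This gives the KKT block system:
  [ Q   A^T ] [ x     ]   [-c ]
  [ A    0  ] [ lambda ] = [ b ]

Solving the linear system:
  x*      = (-1.6303, -1.5798)
  lambda* = (-2.1261)
  f(x*)   = 2.8739

x* = (-1.6303, -1.5798), lambda* = (-2.1261)


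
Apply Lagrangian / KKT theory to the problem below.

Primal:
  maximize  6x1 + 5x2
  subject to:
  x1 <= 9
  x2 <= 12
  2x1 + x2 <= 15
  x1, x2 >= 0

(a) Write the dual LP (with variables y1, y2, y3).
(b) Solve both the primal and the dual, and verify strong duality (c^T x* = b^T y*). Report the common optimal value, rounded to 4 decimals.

The standard primal-dual pair for 'max c^T x s.t. A x <= b, x >= 0' is:
  Dual:  min b^T y  s.t.  A^T y >= c,  y >= 0.

So the dual LP is:
  minimize  9y1 + 12y2 + 15y3
  subject to:
    y1 + 2y3 >= 6
    y2 + y3 >= 5
    y1, y2, y3 >= 0

Solving the primal: x* = (1.5, 12).
  primal value c^T x* = 69.
Solving the dual: y* = (0, 2, 3).
  dual value b^T y* = 69.
Strong duality: c^T x* = b^T y*. Confirmed.

69


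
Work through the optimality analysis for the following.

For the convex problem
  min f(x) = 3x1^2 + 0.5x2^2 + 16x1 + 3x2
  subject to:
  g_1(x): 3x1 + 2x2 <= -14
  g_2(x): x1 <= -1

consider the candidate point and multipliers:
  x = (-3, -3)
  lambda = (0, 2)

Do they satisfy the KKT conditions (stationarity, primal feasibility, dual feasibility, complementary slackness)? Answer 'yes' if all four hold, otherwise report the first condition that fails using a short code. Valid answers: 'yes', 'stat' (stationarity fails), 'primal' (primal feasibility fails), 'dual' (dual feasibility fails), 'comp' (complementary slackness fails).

Gradient of f: grad f(x) = Q x + c = (-2, 0)
Constraint values g_i(x) = a_i^T x - b_i:
  g_1((-3, -3)) = -1
  g_2((-3, -3)) = -2
Stationarity residual: grad f(x) + sum_i lambda_i a_i = (0, 0)
  -> stationarity OK
Primal feasibility (all g_i <= 0): OK
Dual feasibility (all lambda_i >= 0): OK
Complementary slackness (lambda_i * g_i(x) = 0 for all i): FAILS

Verdict: the first failing condition is complementary_slackness -> comp.

comp


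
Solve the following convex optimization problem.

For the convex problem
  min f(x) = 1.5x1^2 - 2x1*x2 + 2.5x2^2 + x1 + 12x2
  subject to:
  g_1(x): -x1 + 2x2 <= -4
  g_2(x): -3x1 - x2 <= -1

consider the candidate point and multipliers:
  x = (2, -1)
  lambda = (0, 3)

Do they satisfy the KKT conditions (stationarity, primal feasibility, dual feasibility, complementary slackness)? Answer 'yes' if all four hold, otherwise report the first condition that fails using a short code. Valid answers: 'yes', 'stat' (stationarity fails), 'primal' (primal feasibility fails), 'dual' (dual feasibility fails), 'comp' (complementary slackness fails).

Gradient of f: grad f(x) = Q x + c = (9, 3)
Constraint values g_i(x) = a_i^T x - b_i:
  g_1((2, -1)) = 0
  g_2((2, -1)) = -4
Stationarity residual: grad f(x) + sum_i lambda_i a_i = (0, 0)
  -> stationarity OK
Primal feasibility (all g_i <= 0): OK
Dual feasibility (all lambda_i >= 0): OK
Complementary slackness (lambda_i * g_i(x) = 0 for all i): FAILS

Verdict: the first failing condition is complementary_slackness -> comp.

comp


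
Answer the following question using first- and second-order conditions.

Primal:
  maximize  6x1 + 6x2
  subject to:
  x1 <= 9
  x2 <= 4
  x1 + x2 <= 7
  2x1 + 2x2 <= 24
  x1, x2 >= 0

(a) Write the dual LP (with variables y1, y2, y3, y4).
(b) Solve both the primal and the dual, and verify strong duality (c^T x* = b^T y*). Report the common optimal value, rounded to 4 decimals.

The standard primal-dual pair for 'max c^T x s.t. A x <= b, x >= 0' is:
  Dual:  min b^T y  s.t.  A^T y >= c,  y >= 0.

So the dual LP is:
  minimize  9y1 + 4y2 + 7y3 + 24y4
  subject to:
    y1 + y3 + 2y4 >= 6
    y2 + y3 + 2y4 >= 6
    y1, y2, y3, y4 >= 0

Solving the primal: x* = (7, 0).
  primal value c^T x* = 42.
Solving the dual: y* = (0, 0, 6, 0).
  dual value b^T y* = 42.
Strong duality: c^T x* = b^T y*. Confirmed.

42


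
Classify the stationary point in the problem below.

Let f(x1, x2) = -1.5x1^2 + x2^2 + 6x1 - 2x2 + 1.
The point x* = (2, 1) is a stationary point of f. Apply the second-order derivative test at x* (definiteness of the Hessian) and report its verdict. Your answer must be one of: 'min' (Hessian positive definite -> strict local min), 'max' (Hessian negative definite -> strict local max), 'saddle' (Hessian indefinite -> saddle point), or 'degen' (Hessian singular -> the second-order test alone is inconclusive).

Compute the Hessian H = grad^2 f:
  H = [[-3, 0], [0, 2]]
Verify stationarity: grad f(x*) = H x* + g = (0, 0).
Eigenvalues of H: -3, 2.
Eigenvalues have mixed signs, so H is indefinite -> x* is a saddle point.

saddle


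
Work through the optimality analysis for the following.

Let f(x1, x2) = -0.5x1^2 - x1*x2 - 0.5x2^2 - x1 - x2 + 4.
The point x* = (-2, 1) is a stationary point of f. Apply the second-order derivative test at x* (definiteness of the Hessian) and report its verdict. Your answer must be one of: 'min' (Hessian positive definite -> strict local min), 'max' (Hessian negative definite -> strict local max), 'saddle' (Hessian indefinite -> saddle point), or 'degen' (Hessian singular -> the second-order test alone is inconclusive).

Compute the Hessian H = grad^2 f:
  H = [[-1, -1], [-1, -1]]
Verify stationarity: grad f(x*) = H x* + g = (0, 0).
Eigenvalues of H: -2, 0.
H has a zero eigenvalue (singular; negative semidefinite but not definite), so H is neither positive definite, negative definite, nor indefinite. The second-order test alone is inconclusive -> degen.
(Indeed, f is constant along the null direction of H through x*, so x* is not a strict local extremum.)

degen


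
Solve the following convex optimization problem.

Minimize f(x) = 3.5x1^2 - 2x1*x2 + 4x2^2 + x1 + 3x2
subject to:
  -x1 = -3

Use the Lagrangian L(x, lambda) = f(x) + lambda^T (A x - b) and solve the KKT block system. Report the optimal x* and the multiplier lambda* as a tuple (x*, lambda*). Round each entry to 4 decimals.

Form the Lagrangian:
  L(x, lambda) = (1/2) x^T Q x + c^T x + lambda^T (A x - b)
Stationarity (grad_x L = 0): Q x + c + A^T lambda = 0.
Primal feasibility: A x = b.

This gives the KKT block system:
  [ Q   A^T ] [ x     ]   [-c ]
  [ A    0  ] [ lambda ] = [ b ]

Solving the linear system:
  x*      = (3, 0.375)
  lambda* = (21.25)
  f(x*)   = 33.9375

x* = (3, 0.375), lambda* = (21.25)
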